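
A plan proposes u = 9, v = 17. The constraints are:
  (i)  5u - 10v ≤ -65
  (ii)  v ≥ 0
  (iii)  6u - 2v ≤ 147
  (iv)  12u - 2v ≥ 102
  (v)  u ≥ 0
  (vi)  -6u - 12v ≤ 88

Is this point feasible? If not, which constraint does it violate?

Constraint (iv): 12u - 2v = 74, which is not ≥ 102. All other constraints are satisfied.

not feasible — violates (iv)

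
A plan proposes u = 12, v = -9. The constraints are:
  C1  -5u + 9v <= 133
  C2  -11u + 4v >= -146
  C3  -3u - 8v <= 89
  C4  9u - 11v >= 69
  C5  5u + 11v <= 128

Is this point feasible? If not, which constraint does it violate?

not feasible — violates C2

Constraint C2: -11u + 4v = -168, which is not ≥ -146. All other constraints are satisfied.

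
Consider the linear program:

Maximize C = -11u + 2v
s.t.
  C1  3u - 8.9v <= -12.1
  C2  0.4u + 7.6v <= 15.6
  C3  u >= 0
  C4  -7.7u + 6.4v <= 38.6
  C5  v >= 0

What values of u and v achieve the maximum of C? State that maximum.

u = 0, v = 39/19, maximum C = 78/19

Corner points and C = -11u + 2v:
  (1172/659, 1291/659) → C = -10310/659
  (0, 121/89) → C = 242/89
  (0, 39/19) → C = 78/19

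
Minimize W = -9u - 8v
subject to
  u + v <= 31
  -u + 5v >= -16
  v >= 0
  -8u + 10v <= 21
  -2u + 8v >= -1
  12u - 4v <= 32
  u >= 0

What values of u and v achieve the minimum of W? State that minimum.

u = 101/22, v = 127/22, minimum W = -175/2

Extreme points and W = -9u - 8v:
  (1/2, 0) → W = -9/2
  (0, 0) → W = 0
  (101/22, 127/22) → W = -175/2
  (0, 21/10) → W = -84/5
  (63/22, 13/22) → W = -61/2

The binding constraints are -8u + 10v = 21 and 12u - 4v = 32.
Solving simultaneously gives u = 101/22, v = 127/22.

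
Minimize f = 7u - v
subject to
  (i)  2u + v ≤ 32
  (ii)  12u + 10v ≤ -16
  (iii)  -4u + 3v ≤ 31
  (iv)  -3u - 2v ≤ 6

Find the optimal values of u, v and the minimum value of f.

u = -14/3, v = 4, minimum f = -110/3

Extreme points and f = 7u - v:
  (42, -52) → f = 346
  (70, -108) → f = 598
  (-14/3, 4) → f = -110/3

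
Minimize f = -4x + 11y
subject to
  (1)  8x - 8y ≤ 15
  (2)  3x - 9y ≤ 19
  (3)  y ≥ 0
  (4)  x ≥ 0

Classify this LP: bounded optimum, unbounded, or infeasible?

Vertices and f = -4x + 11y:
  (15/8, 0) → f = -15/2
  (0, 0) → f = 0
The feasible region has finitely many vertices and no improving ray; the minimum is -15/2 at (15/8, 0).

bounded optimum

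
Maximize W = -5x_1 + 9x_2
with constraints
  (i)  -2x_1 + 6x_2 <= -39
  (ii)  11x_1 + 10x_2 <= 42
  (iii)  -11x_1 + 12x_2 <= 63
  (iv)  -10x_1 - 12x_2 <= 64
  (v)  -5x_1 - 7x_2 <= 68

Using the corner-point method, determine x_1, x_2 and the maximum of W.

Extreme points and W = -5x_1 + 9x_2:
  (321/43, -345/86) → W = -6315/86
  (1, -37/6) → W = -121/2
  (143/4, -281/8) → W = -3959/8

The optimum lies where -2x_1 + 6x_2 = -39 and -10x_1 - 12x_2 = 64.
Solving simultaneously gives x_1 = 1, x_2 = -37/6.

x_1 = 1, x_2 = -37/6, maximum W = -121/2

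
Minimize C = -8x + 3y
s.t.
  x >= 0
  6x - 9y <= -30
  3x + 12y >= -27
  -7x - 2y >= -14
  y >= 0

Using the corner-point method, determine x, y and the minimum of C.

x = 22/25, y = 98/25, minimum C = 118/25

Vertices and C = -8x + 3y:
  (0, 10/3) → C = 10
  (0, 7) → C = 21
  (22/25, 98/25) → C = 118/25

The optimum lies where 6x - 9y = -30 and -7x - 2y = -14.
Solving simultaneously gives x = 22/25, y = 98/25.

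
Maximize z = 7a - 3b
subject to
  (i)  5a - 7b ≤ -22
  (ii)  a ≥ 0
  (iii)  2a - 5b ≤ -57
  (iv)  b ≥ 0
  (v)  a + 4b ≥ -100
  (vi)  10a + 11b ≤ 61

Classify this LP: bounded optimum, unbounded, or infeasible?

The boundaries 5a - 7b = -22 and a = 0 meet at (0, 22/7), but that point violates 2a - 5b ≤ -57. Every candidate vertex is excluded by some other constraint, so the feasible region is empty.

infeasible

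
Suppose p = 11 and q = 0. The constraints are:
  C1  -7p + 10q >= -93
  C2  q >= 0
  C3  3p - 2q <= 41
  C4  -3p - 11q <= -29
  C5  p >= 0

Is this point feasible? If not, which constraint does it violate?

feasible

C1: -77 ≥ -93 ✓
C2: 0 ≥ 0 ✓
C3: 33 ≤ 41 ✓
C4: -33 ≤ -29 ✓
C5: 11 ≥ 0 ✓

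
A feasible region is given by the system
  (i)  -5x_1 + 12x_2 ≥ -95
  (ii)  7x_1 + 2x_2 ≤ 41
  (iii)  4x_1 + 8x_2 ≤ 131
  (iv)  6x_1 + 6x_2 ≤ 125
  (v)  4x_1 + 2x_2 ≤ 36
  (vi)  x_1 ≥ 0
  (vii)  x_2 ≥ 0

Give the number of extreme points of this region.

5

The feasible vertices (each the meet of two boundaries and inside every other half-plane) are:
  (5/3, 44/3)
  (41/7, 0)
  (13/12, 95/6)
  (0, 131/8)
  (0, 0)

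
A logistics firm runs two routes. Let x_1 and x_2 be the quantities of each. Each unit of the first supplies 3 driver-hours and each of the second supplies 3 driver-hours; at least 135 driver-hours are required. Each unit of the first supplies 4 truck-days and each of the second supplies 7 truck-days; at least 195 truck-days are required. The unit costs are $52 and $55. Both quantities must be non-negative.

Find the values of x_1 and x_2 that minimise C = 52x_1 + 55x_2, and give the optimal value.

Feasible corners and C = 52x_1 + 55x_2:
  (0, 45) → C = 2475
  (195/4, 0) → C = 2535
  (40, 5) → C = 2355
The feasible region is unbounded (it extends along (0, 1), (1, 0)), but C strictly increases along every unbounded feasible direction, so there is no improving ray and the minimum is attained at a vertex.

The binding constraints are 3x_1 + 3x_2 = 135 and 4x_1 + 7x_2 = 195.
Solving simultaneously gives x_1 = 40, x_2 = 5.

x_1 = 40, x_2 = 5, minimum C = 2355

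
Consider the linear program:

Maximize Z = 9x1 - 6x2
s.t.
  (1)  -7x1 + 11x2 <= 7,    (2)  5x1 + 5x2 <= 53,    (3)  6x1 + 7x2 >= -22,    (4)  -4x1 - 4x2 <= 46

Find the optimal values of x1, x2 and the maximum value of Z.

At the optimal vertex, 5x1 + 5x2 = 53 and 6x1 + 7x2 = -22.
Solving simultaneously gives x1 = 481/5, x2 = -428/5.

x1 = 481/5, x2 = -428/5, maximum Z = 6897/5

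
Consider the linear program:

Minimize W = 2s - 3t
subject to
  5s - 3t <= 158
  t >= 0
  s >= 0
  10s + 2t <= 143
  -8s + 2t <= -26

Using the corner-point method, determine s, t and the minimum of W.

s = 169/18, t = 221/9, minimum W = -494/9

Vertices and W = 2s - 3t:
  (143/10, 0) → W = 143/5
  (13/4, 0) → W = 13/2
  (169/18, 221/9) → W = -494/9

The optimum lies where 10s + 2t = 143 and -8s + 2t = -26.
Solving simultaneously gives s = 169/18, t = 221/9.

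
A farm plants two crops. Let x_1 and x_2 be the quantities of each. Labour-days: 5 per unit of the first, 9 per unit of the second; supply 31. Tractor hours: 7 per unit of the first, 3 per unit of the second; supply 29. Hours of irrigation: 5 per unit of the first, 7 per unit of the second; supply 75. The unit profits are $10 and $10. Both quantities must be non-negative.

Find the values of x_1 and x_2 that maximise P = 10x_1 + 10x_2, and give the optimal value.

Feasible corners and P = 10x_1 + 10x_2:
  (0, 0) → P = 0
  (0, 31/9) → P = 310/9
  (29/7, 0) → P = 290/7
  (7/2, 3/2) → P = 50

At the optimal vertex, 5x_1 + 9x_2 = 31 and 7x_1 + 3x_2 = 29.
Solving simultaneously gives x_1 = 7/2, x_2 = 3/2.

x_1 = 7/2, x_2 = 3/2, maximum P = 50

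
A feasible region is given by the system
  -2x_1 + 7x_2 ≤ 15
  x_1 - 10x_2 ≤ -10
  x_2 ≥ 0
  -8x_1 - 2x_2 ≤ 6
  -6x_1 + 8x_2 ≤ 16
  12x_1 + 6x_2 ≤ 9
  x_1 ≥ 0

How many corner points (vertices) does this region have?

3

Of the 21 pairwise boundary intersections, those satisfying every inequality are:
  (5/21, 43/42)
  (0, 1)
  (0, 3/2)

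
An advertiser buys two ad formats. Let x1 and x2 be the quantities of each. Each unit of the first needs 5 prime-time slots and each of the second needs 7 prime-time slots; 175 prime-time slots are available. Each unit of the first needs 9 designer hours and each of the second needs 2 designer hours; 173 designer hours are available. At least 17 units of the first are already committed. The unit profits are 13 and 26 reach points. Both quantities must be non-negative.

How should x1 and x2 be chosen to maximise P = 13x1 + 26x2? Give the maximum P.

Corner points and P = 13x1 + 26x2:
  (173/9, 0) → P = 2249/9
  (17, 0) → P = 221
  (17, 10) → P = 481

The optimum lies where 9x1 + 2x2 = 173 and x1 = 17.
Solving simultaneously gives x1 = 17, x2 = 10.

x1 = 17, x2 = 10, maximum P = 481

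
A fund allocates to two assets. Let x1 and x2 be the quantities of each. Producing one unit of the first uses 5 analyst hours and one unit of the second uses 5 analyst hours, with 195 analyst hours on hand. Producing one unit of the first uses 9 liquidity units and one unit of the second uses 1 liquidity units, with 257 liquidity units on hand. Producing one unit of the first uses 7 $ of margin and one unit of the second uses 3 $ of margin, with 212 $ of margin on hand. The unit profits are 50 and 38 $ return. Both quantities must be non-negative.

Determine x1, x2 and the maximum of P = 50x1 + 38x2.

Vertices and P = 50x1 + 38x2:
  (0, 0) → P = 0
  (0, 39) → P = 1482
  (257/9, 0) → P = 12850/9
  (95/4, 61/4) → P = 1767
  (559/20, 109/20) → P = 8023/5

x1 = 95/4, x2 = 61/4, maximum P = 1767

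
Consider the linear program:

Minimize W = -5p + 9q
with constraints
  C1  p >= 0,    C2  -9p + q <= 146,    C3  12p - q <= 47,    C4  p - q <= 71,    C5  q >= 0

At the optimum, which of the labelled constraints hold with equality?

C3 and C5

Feasible corners and W = -5p + 9q:
  (0, 146) → W = 1314
  (0, 0) → W = 0
  (193/3, 725) → W = 18610/3
  (47/12, 0) → W = -235/12

The minimum is at (47/12, 0). Substituting into each constraint, equality holds for C3 and C5; the remaining constraints have slack.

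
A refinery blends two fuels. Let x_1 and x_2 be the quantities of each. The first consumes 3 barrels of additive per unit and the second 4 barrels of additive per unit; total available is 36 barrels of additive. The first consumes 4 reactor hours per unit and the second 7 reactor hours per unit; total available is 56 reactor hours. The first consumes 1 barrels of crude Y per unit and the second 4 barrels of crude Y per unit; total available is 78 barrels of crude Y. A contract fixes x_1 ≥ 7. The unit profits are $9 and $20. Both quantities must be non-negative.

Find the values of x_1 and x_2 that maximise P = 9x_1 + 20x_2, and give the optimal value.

The binding constraints are 3x_1 + 4x_2 = 36 and x_1 = 7.
Solving simultaneously gives x_1 = 7, x_2 = 15/4.

x_1 = 7, x_2 = 15/4, maximum P = 138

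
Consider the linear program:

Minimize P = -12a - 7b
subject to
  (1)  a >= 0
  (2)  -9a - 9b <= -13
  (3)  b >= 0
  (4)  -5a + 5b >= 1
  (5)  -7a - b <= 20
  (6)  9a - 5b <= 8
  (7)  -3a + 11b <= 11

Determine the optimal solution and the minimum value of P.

a = 11/10, b = 13/10, minimum P = -223/10

Extreme points and P = -12a - 7b:
  (28/45, 37/45) → P = -119/9
  (22/63, 23/21) → P = -83/7
  (11/10, 13/10) → P = -223/10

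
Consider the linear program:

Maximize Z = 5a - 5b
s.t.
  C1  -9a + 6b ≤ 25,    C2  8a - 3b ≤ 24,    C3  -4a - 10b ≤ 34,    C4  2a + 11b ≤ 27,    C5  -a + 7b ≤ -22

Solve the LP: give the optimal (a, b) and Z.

a = 3/2, b = -4, maximum Z = 55/2

Feasible corners and Z = 5a - 5b:
  (3/2, -4) → Z = 55/2
  (102/53, -152/53) → Z = 1270/53
  (-9/19, -61/19) → Z = 260/19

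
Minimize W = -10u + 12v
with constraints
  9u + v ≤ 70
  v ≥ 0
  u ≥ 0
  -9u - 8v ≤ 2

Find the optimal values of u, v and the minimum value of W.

Corner points and W = -10u + 12v:
  (70/9, 0) → W = -700/9
  (0, 70) → W = 840
  (0, 0) → W = 0

u = 70/9, v = 0, minimum W = -700/9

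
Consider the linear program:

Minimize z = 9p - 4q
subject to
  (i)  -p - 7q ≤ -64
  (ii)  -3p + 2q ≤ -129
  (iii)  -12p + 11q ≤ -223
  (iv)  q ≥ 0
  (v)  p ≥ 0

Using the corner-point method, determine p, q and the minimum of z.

p = 1031/23, q = 63/23, minimum z = 9027/23

Extreme points and z = 9p - 4q:
  (1031/23, 63/23) → z = 9027/23
  (64, 0) → z = 576
  (973/9, 293/3) → z = 1747/3
The feasible region is unbounded (it extends along (11, 12), (1, 0)), but z strictly increases along every unbounded feasible direction, so there is no improving ray and the minimum is attained at a vertex.

The binding constraints are -p - 7q = -64 and -3p + 2q = -129.
Solving simultaneously gives p = 1031/23, q = 63/23.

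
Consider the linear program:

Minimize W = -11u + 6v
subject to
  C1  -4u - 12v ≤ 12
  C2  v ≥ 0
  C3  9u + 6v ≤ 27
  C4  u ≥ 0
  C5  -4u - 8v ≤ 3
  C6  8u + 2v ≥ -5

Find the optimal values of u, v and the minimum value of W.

u = 3, v = 0, minimum W = -33

Vertices and W = -11u + 6v:
  (3, 0) → W = -33
  (0, 0) → W = 0
  (0, 9/2) → W = 27

At the optimal vertex, v = 0 and 9u + 6v = 27.
Solving simultaneously gives u = 3, v = 0.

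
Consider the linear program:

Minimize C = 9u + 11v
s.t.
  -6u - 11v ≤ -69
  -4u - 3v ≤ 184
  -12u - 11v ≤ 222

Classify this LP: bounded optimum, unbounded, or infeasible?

bounded optimum

Extreme points and C = 9u + 11v:
  (-97/2, 360/11) → C = -153/2
  (-679/4, 165) → C = 1149/4
The feasible region has finitely many vertices and no improving ray; the minimum is -153/2 at (-97/2, 360/11).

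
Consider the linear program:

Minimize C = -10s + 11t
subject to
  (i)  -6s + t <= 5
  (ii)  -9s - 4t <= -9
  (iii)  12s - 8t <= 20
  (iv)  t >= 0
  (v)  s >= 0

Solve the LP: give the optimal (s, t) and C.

s = 5/3, t = 0, minimum C = -50/3

Vertices and C = -10s + 11t:
  (0, 5) → C = 55
  (1, 0) → C = -10
  (0, 9/4) → C = 99/4
  (5/3, 0) → C = -50/3
The feasible region is unbounded (it extends along (2, 3), (1, 6)), but C strictly increases along every unbounded feasible direction, so there is no improving ray and the minimum is attained at a vertex.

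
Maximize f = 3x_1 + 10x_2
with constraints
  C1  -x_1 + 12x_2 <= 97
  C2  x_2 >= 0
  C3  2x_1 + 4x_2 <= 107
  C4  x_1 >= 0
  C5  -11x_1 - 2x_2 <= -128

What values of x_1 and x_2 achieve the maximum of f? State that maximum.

Extreme points and f = 3x_1 + 10x_2:
  (32, 43/4) → f = 407/2
  (671/67, 1195/134) → f = 7988/67
  (107/2, 0) → f = 321/2
  (128/11, 0) → f = 384/11

The optimum lies where -x_1 + 12x_2 = 97 and 2x_1 + 4x_2 = 107.
Solving simultaneously gives x_1 = 32, x_2 = 43/4.

x_1 = 32, x_2 = 43/4, maximum f = 407/2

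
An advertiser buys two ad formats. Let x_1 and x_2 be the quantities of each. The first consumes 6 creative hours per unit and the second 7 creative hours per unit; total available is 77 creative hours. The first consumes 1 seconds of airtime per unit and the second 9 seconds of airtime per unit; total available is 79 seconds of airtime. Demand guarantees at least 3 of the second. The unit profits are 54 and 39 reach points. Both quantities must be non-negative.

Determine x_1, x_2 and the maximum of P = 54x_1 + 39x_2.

Vertices and P = 54x_1 + 39x_2:
  (0, 79/9) → P = 1027/3
  (0, 3) → P = 117
  (140/47, 397/47) → P = 23043/47
  (28/3, 3) → P = 621

x_1 = 28/3, x_2 = 3, maximum P = 621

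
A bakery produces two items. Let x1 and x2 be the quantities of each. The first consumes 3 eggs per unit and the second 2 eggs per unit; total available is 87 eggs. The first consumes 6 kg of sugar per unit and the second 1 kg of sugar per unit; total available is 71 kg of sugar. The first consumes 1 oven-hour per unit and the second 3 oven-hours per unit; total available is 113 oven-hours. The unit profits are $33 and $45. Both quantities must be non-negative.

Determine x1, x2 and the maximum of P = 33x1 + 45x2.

Feasible corners and P = 33x1 + 45x2:
  (0, 0) → P = 0
  (0, 113/3) → P = 1695
  (71/6, 0) → P = 781/2
  (55/9, 103/3) → P = 5240/3
  (5, 36) → P = 1785

x1 = 5, x2 = 36, maximum P = 1785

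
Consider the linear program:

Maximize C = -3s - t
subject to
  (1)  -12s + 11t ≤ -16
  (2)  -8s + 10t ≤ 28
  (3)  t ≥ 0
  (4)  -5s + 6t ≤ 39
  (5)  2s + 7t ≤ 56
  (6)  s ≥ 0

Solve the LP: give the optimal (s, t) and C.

Feasible corners and C = -3s - t:
  (4/3, 0) → C = -4
  (364/53, 320/53) → C = -1412/53
  (28, 0) → C = -84

The optimum lies where -12s + 11t = -16 and t = 0.
Solving simultaneously gives s = 4/3, t = 0.

s = 4/3, t = 0, maximum C = -4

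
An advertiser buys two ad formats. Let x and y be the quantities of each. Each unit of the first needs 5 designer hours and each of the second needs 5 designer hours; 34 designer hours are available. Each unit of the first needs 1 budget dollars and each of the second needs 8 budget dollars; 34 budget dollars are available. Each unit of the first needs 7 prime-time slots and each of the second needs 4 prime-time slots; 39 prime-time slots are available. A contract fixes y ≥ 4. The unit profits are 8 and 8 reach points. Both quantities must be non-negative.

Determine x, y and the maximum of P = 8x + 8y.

Extreme points and P = 8x + 8y:
  (0, 17/4) → P = 34
  (0, 4) → P = 32
  (2, 4) → P = 48

The optimum lies where x + 8y = 34 and y = 4.
Solving simultaneously gives x = 2, y = 4.

x = 2, y = 4, maximum P = 48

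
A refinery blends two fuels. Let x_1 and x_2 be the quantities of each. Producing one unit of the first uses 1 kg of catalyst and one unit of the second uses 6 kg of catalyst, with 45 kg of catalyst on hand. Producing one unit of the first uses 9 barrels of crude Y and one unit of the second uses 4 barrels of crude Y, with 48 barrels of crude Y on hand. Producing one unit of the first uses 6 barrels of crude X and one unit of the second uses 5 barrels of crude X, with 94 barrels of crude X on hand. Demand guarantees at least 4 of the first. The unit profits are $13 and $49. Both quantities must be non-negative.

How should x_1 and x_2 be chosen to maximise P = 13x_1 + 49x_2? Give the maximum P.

Feasible corners and P = 13x_1 + 49x_2:
  (16/3, 0) → P = 208/3
  (4, 0) → P = 52
  (4, 3) → P = 199

x_1 = 4, x_2 = 3, maximum P = 199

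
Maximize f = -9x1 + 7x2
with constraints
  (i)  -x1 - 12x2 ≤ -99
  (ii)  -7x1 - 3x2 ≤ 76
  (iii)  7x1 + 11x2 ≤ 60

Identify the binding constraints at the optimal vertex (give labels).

(ii) and (iii)

Extreme points and f = -9x1 + 7x2:
  (-403/27, 769/81) → f = 16264/81
  (-369/73, 633/73) → f = 7752/73
  (-127/7, 17) → f = 1976/7

The maximum is at (-127/7, 17). Substituting into each constraint, equality holds for (ii) and (iii); the remaining constraints have slack.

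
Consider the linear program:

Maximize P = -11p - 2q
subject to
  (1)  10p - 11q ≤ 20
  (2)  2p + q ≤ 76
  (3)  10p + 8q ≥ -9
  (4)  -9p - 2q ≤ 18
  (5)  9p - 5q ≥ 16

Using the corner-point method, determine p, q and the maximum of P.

Extreme points and P = -11p - 2q:
  (107/4, 45/2) → P = -1357/4
  (76/49, -20/49) → P = -796/49
  (396/19, 652/19) → P = -5660/19

At the optimal vertex, 10p - 11q = 20 and 9p - 5q = 16.
Solving simultaneously gives p = 76/49, q = -20/49.

p = 76/49, q = -20/49, maximum P = -796/49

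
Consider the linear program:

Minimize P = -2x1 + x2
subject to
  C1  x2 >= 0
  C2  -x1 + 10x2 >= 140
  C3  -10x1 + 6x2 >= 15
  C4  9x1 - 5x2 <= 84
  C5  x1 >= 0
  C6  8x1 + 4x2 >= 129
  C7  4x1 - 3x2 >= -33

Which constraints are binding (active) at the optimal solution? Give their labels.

Extreme points and P = -2x1 + x2:
  (357/44, 705/44) → P = -9/44
  (51/2, 45) → P = -6
  (51/8, 39/2) → P = 27/4

The minimum is at (51/2, 45). Substituting into each constraint, equality holds for C3 and C7; the remaining constraints have slack.

C3 and C7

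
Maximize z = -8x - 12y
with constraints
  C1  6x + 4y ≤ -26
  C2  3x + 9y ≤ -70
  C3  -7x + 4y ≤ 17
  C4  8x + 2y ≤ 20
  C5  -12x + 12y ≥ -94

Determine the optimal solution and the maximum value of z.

Extreme points and z = -8x - 12y:
  (-433/75, -439/75) → z = 8732/75
  (1/24, -187/24) → z = 559/6
  (-145/9, -431/18) → z = 3746/9

x = -145/9, y = -431/18, maximum z = 3746/9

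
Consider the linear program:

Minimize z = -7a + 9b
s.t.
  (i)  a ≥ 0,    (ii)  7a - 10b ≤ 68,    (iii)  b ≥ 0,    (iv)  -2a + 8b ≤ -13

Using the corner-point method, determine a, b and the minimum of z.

a = 23/2, b = 5/4, minimum z = -277/4

Feasible corners and z = -7a + 9b:
  (68/7, 0) → z = -68
  (23/2, 5/4) → z = -277/4
  (13/2, 0) → z = -91/2

At the optimal vertex, 7a - 10b = 68 and -2a + 8b = -13.
Solving simultaneously gives a = 23/2, b = 5/4.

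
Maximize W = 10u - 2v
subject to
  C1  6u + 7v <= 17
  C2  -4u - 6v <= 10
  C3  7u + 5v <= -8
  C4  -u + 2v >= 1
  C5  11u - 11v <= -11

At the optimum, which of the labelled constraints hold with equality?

Vertices and W = 10u - 2v:
  (-141/19, 167/19) → W = -1744/19
  (-13/7, -3/7) → W = -124/7
  (-21/19, -1/19) → W = -208/19
The feasible region is unbounded (it extends along (-3, 2), (-7, 6)), but W strictly decreases along every unbounded feasible direction, so there is no improving ray and the maximum is attained at a vertex.

The maximum is at (-21/19, -1/19). Substituting into each constraint, equality holds for C3 and C4; the remaining constraints have slack.

C3 and C4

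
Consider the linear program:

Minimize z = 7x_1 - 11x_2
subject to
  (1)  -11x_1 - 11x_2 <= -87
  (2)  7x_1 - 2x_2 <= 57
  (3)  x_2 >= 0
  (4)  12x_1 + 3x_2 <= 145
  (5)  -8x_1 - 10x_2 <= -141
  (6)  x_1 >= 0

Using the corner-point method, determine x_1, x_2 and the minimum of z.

Vertices and z = 7x_1 - 11x_2:
  (461/45, 331/45) → z = -46/5
  (426/43, 531/86) → z = 123/86
  (0, 145/3) → z = -1595/3
  (0, 141/10) → z = -1551/10

The optimum lies where 12x_1 + 3x_2 = 145 and x_1 = 0.
Solving simultaneously gives x_1 = 0, x_2 = 145/3.

x_1 = 0, x_2 = 145/3, minimum z = -1595/3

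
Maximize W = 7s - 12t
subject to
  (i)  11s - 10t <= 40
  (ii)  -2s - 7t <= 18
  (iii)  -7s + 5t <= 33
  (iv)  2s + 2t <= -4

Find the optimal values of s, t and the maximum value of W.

s = 4/5, t = -14/5, maximum W = 196/5

The binding constraints are -2s - 7t = 18 and 2s + 2t = -4.
Solving simultaneously gives s = 4/5, t = -14/5.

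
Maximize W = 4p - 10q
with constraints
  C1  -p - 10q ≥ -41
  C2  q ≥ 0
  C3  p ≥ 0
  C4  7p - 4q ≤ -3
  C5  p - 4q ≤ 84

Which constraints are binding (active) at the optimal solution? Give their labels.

Extreme points and W = 4p - 10q:
  (0, 41/10) → W = -41
  (67/37, 145/37) → W = -1182/37
  (0, 3/4) → W = -15/2

The maximum is at (0, 3/4). Substituting into each constraint, equality holds for C3 and C4; the remaining constraints have slack.

C3 and C4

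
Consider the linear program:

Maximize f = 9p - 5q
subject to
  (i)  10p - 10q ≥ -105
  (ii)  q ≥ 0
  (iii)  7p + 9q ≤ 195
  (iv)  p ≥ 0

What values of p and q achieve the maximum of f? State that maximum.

p = 195/7, q = 0, maximum f = 1755/7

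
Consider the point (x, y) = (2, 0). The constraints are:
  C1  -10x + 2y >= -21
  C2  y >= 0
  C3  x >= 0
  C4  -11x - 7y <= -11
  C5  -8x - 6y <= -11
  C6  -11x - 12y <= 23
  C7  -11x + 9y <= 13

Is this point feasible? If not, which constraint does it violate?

feasible

C1: -20 ≥ -21 ✓
C2: 0 ≥ 0 ✓
C3: 2 ≥ 0 ✓
C4: -22 ≤ -11 ✓
C5: -16 ≤ -11 ✓
C6: -22 ≤ 23 ✓
C7: -22 ≤ 13 ✓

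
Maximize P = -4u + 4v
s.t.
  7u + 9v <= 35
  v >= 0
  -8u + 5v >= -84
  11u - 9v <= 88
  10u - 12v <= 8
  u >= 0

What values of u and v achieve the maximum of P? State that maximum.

u = 0, v = 35/9, maximum P = 140/9

Feasible corners and P = -4u + 4v:
  (82/29, 49/29) → P = -132/29
  (0, 35/9) → P = 140/9
  (4/5, 0) → P = -16/5
  (0, 0) → P = 0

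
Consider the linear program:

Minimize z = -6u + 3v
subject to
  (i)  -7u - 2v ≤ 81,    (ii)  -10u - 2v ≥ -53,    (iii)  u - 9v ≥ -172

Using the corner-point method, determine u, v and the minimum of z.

u = 134/3, v = -1181/6, minimum z = -1717/2

Extreme points and z = -6u + 3v:
  (134/3, -1181/6) → z = -1717/2
  (-1073/65, 1123/65) → z = 9807/65
  (133/92, 1773/92) → z = 4521/92

The binding constraints are -7u - 2v = 81 and -10u - 2v = -53.
Solving simultaneously gives u = 134/3, v = -1181/6.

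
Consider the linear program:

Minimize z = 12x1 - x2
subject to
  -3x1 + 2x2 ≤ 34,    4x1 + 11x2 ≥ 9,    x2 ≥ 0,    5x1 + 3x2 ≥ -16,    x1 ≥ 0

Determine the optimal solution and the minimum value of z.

Extreme points and z = 12x1 - x2:
  (0, 17) → z = -17
  (9/4, 0) → z = 27
  (0, 9/11) → z = -9/11
The feasible region is unbounded (it extends along (2, 3), (1, 0)), but z strictly increases along every unbounded feasible direction, so there is no improving ray and the minimum is attained at a vertex.

The optimum lies where -3x1 + 2x2 = 34 and x1 = 0.
Solving simultaneously gives x1 = 0, x2 = 17.

x1 = 0, x2 = 17, minimum z = -17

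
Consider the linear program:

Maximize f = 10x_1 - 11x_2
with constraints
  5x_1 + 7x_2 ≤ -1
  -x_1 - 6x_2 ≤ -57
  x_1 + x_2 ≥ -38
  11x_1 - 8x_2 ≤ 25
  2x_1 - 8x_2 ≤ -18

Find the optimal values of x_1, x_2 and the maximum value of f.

x_1 = -405/23, x_2 = 286/23, maximum f = -7196/23

Vertices and f = 10x_1 - 11x_2:
  (-405/23, 286/23) → f = -7196/23
  (-265/2, 189/2) → f = -4729/2
  (-57, 19) → f = -779

The binding constraints are 5x_1 + 7x_2 = -1 and -x_1 - 6x_2 = -57.
Solving simultaneously gives x_1 = -405/23, x_2 = 286/23.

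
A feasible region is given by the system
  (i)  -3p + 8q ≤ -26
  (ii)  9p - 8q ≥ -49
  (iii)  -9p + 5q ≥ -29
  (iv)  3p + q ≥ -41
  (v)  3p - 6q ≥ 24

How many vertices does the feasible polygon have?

3

Of the 10 pairwise boundary intersections, those satisfying every inequality are:
  (-22/3, -19)
  (18/13, -43/13)
  (-74/7, -65/7)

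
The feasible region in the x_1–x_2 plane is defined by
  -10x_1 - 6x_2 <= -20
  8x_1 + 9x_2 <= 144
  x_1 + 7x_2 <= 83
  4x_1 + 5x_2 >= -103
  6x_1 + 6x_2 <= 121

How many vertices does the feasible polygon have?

Pairwise boundary intersections that survive every other constraint:
  (-179/32, 405/32)
  (359/13, -555/13)
  (261/47, 520/47)
  (75/2, -52/3)
  (1223/6, -551/3)

5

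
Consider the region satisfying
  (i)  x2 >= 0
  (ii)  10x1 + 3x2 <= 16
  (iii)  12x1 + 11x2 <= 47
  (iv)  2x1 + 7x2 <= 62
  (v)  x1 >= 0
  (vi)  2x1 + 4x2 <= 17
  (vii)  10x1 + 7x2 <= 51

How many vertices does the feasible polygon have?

5

The feasible vertices (each the meet of two boundaries and inside every other half-plane) are:
  (8/5, 0)
  (0, 0)
  (35/74, 139/37)
  (1/26, 55/13)
  (0, 17/4)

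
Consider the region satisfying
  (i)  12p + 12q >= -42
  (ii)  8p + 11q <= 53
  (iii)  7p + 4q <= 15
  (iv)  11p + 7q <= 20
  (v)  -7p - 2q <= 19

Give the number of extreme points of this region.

Pairwise boundary intersections that survive every other constraint:
  (29/3, -79/6)
  (-12/5, -11/10)
  (-151/65, 423/65)
  (-315/61, 523/61)
  (5, -5)

5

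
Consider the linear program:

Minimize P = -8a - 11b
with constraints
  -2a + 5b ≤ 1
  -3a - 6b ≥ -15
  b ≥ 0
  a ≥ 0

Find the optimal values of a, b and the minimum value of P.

a = 5, b = 0, minimum P = -40

At the optimal vertex, -3a - 6b = -15 and b = 0.
Solving simultaneously gives a = 5, b = 0.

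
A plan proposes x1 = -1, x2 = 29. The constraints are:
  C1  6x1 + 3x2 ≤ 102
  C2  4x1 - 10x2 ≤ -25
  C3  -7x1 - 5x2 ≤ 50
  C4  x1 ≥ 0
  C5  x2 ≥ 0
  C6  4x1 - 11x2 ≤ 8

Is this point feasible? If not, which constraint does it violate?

not feasible — violates C4

Constraint C4: x1 = -1, which is not ≥ 0. All other constraints are satisfied.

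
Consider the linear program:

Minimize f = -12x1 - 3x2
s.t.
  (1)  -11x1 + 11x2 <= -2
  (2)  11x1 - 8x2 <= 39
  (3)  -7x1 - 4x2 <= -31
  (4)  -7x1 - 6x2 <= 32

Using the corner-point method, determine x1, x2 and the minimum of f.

Vertices and f = -12x1 - 3x2:
  (413/33, 37/3) → f = -2059/11
  (349/121, 327/121) → f = -5169/121
  (101/25, 17/25) → f = -1263/25

At the optimal vertex, -11x1 + 11x2 = -2 and 11x1 - 8x2 = 39.
Solving simultaneously gives x1 = 413/33, x2 = 37/3.

x1 = 413/33, x2 = 37/3, minimum f = -2059/11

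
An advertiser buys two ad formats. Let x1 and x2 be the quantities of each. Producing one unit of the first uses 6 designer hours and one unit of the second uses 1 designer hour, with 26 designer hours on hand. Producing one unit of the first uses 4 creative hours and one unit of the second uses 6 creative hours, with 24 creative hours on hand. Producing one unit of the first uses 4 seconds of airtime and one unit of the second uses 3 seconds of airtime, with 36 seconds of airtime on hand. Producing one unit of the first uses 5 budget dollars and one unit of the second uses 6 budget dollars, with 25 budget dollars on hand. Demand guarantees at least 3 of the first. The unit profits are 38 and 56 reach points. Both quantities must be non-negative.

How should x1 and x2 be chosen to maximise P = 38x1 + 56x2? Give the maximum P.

x1 = 3, x2 = 5/3, maximum P = 622/3

Vertices and P = 38x1 + 56x2:
  (13/3, 0) → P = 494/3
  (3, 0) → P = 114
  (131/31, 20/31) → P = 6098/31
  (3, 5/3) → P = 622/3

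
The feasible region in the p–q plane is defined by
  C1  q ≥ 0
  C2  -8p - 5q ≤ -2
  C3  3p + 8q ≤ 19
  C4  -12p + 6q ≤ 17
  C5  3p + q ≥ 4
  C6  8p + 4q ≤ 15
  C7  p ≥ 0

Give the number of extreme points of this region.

4

The feasible vertices (each the meet of two boundaries and inside every other half-plane) are:
  (4/3, 0)
  (15/8, 0)
  (13/21, 15/7)
  (11/13, 107/52)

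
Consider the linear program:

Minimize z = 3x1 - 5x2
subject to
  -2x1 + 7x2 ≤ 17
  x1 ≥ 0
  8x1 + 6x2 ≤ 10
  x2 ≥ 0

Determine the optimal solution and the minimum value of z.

x1 = 0, x2 = 5/3, minimum z = -25/3

At the optimal vertex, x1 = 0 and 8x1 + 6x2 = 10.
Solving simultaneously gives x1 = 0, x2 = 5/3.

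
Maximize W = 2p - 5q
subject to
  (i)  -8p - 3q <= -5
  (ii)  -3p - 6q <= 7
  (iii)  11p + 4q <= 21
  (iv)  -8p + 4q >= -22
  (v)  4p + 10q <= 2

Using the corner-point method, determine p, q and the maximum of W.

p = 26/15, q = -61/30, maximum W = 409/30

Extreme points and W = 2p - 5q:
  (17/13, -71/39) → W = 457/39
  (11/17, -1/17) → W = 27/17
  (26/15, -61/30) → W = 409/30
  (43/19, -37/38) → W = 357/38
  (101/47, -31/47) → W = 357/47

The binding constraints are -3p - 6q = 7 and -8p + 4q = -22.
Solving simultaneously gives p = 26/15, q = -61/30.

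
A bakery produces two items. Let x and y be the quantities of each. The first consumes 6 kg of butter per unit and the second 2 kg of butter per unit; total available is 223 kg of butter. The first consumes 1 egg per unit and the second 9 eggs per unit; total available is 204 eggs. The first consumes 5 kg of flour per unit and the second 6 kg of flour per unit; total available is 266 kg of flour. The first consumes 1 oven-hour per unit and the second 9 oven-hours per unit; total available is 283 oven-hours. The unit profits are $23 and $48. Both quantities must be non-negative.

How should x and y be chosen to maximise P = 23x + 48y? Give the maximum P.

Vertices and P = 23x + 48y:
  (0, 0) → P = 0
  (0, 68/3) → P = 1088
  (223/6, 0) → P = 5129/6
  (31, 37/2) → P = 1601
  (30, 58/3) → P = 1618

x = 30, y = 58/3, maximum P = 1618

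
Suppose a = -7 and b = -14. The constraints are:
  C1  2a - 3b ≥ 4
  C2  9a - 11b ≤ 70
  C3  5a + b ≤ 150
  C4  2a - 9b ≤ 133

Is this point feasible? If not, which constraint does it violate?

Constraint C2: 9a - 11b = 91, which is not ≤ 70. All other constraints are satisfied.

not feasible — violates C2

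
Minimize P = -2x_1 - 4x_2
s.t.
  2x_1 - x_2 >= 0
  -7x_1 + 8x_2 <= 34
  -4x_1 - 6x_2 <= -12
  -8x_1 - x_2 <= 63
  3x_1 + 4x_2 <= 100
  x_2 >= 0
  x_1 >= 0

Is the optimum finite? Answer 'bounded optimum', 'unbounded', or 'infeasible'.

Corner points and P = -2x_1 - 4x_2:
  (34/9, 68/9) → P = -340/9
  (3/4, 3/2) → P = -15/2
  (166/13, 401/26) → P = -1134/13
  (3, 0) → P = -6
  (100/3, 0) → P = -200/3
The feasible region has finitely many vertices and no improving ray; the minimum is -1134/13 at (166/13, 401/26).

bounded optimum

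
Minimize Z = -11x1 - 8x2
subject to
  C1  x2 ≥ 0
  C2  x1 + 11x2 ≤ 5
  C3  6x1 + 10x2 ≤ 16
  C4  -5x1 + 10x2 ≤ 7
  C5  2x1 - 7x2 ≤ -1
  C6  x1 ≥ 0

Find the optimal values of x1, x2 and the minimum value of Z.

Extreme points and Z = -11x1 - 8x2:
  (24/29, 11/29) → Z = -352/29
  (0, 5/11) → Z = -40/11
  (0, 1/7) → Z = -8/7

At the optimal vertex, x1 + 11x2 = 5 and 2x1 - 7x2 = -1.
Solving simultaneously gives x1 = 24/29, x2 = 11/29.

x1 = 24/29, x2 = 11/29, minimum Z = -352/29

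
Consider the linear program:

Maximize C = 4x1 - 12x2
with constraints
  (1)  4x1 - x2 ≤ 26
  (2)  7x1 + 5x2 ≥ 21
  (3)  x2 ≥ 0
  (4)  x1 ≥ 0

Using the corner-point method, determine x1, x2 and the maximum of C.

x1 = 13/2, x2 = 0, maximum C = 26

Vertices and C = 4x1 - 12x2:
  (13/2, 0) → C = 26
  (3, 0) → C = 12
  (0, 21/5) → C = -252/5
The feasible region is unbounded (it extends along (0, 1), (1, 4)), but C strictly decreases along every unbounded feasible direction, so there is no improving ray and the maximum is attained at a vertex.

The binding constraints are 4x1 - x2 = 26 and x2 = 0.
Solving simultaneously gives x1 = 13/2, x2 = 0.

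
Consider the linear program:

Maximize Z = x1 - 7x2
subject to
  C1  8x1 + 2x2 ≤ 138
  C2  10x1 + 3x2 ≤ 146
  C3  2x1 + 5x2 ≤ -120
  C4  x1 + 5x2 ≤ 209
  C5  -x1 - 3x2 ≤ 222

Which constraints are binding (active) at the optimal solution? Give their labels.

C1 and C5

Feasible corners and Z = x1 - 7x2:
  (61/2, -53) → Z = 803/2
  (39, -87) → Z = 648
  (545/22, -373/11) → Z = 5767/22
  (-329, 538/5) → Z = -5411/5
  (-1737/2, 431/2) → Z = -2377

The maximum is at (39, -87). Substituting into each constraint, equality holds for C1 and C5; the remaining constraints have slack.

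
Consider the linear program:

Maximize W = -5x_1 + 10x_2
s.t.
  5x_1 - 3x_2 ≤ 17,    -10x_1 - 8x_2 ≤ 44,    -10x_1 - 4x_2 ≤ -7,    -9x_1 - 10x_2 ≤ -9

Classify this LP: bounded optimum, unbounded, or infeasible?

unbounded

From the feasible point (197/77, -108/77), moving in the direction (-4, 10) keeps every constraint satisfied while W increases without bound.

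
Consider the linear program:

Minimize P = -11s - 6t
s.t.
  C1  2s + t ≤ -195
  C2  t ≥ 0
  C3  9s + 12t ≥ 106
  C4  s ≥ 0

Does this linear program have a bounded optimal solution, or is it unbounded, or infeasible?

infeasible

The boundaries 2s + t = -195 and 9s + 12t = 106 meet at (-2446/15, 1967/15), but that point violates s ≥ 0. Every candidate vertex is excluded by some other constraint, so the feasible region is empty.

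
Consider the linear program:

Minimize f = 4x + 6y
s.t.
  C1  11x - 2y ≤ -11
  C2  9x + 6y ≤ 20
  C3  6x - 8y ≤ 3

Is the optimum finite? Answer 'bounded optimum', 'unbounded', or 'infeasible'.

unbounded

From the feasible point (-13/42, 319/84), moving in the direction (-8, -6) keeps every constraint satisfied while f decreases without bound.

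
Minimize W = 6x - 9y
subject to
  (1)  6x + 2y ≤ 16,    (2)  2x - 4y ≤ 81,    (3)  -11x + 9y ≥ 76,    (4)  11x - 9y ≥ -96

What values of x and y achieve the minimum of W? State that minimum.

x = -12/19, y = 188/19, minimum W = -1764/19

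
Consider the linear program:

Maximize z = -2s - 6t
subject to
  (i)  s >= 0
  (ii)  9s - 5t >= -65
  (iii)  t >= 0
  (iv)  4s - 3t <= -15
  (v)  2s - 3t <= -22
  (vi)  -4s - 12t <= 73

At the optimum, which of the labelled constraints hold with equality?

(i) and (v)

Vertices and z = -2s - 6t:
  (0, 13) → z = -78
  (0, 22/3) → z = -44
  (7/2, 29/3) → z = -65
The feasible region is unbounded (it extends along (3, 4), (5, 9)), but z strictly decreases along every unbounded feasible direction, so there is no improving ray and the maximum is attained at a vertex.

The maximum is at (0, 22/3). Substituting into each constraint, equality holds for (i) and (v); the remaining constraints have slack.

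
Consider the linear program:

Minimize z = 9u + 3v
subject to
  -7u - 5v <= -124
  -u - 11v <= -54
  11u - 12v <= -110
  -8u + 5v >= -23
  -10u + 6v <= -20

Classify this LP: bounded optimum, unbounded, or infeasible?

Feasible corners and z = 9u + 3v:
  (826/41, 1133/41) → z = 10833/41
  (50/3, 220/9) → z = 670/3
The feasible region has finitely many vertices and no improving ray; the minimum is 670/3 at (50/3, 220/9).

bounded optimum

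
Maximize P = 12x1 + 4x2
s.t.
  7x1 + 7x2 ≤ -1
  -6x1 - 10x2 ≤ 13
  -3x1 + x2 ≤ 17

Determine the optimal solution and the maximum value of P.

x1 = 81/28, x2 = -85/28, maximum P = 158/7

Vertices and P = 12x1 + 4x2:
  (81/28, -85/28) → P = 158/7
  (-30/7, 29/7) → P = -244/7
  (-61/12, 7/4) → P = -54

The optimum lies where 7x1 + 7x2 = -1 and -6x1 - 10x2 = 13.
Solving simultaneously gives x1 = 81/28, x2 = -85/28.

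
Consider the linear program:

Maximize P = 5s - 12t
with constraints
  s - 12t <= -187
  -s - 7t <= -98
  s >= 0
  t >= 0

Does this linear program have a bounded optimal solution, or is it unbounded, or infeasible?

unbounded

From the feasible point (0, 187/12), moving in the direction (12, 1) keeps every constraint satisfied while P increases without bound.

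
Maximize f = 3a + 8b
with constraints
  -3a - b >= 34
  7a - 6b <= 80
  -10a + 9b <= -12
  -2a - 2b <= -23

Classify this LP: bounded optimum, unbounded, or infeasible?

The boundaries -3a - b = 34 and 7a - 6b = 80 meet at (-124/25, -478/25), but that point violates -2a - 2b ≤ -23. Every candidate vertex is excluded by some other constraint, so the feasible region is empty.

infeasible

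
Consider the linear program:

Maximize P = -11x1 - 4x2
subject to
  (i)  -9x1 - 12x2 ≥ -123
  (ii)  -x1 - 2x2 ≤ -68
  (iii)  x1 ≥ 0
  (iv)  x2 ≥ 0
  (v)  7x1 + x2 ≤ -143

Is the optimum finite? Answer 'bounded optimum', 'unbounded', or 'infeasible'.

The boundaries -9x1 - 12x2 = -123 and -x1 - 2x2 = -68 meet at (-95, 163/2), but that point violates x1 ≥ 0. Every candidate vertex is excluded by some other constraint, so the feasible region is empty.

infeasible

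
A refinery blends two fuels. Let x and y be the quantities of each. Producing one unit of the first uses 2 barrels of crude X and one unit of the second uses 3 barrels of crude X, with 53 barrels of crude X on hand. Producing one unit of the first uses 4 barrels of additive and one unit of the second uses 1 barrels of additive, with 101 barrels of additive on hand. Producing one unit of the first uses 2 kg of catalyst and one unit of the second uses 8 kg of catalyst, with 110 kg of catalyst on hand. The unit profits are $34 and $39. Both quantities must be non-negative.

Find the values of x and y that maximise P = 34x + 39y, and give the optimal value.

x = 25, y = 1, maximum P = 889

Feasible corners and P = 34x + 39y:
  (0, 0) → P = 0
  (0, 55/4) → P = 2145/4
  (101/4, 0) → P = 1717/2
  (25, 1) → P = 889
  (47/5, 57/5) → P = 3821/5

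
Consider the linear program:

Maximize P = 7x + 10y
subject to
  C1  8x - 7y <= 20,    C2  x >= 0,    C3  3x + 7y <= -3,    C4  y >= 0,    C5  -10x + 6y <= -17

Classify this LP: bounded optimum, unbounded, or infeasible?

infeasible

The boundaries 8x - 7y = 20 and x = 0 meet at (0, -20/7), but that point violates y ≥ 0. Every candidate vertex is excluded by some other constraint, so the feasible region is empty.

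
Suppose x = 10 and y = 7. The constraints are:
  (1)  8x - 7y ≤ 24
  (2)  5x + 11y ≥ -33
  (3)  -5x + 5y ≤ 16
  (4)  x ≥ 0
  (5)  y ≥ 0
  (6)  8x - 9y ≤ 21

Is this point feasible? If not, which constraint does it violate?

not feasible — violates (1)

Constraint (1): 8x - 7y = 31, which is not ≤ 24. All other constraints are satisfied.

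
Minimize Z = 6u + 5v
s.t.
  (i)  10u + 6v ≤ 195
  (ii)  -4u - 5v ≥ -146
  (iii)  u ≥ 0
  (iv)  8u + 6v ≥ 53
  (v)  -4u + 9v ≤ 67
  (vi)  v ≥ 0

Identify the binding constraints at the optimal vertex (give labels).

(iv) and (vi)

Vertices and Z = 6u + 5v:
  (451/38, 725/57) → Z = 7684/57
  (39/2, 0) → Z = 117
  (25/32, 187/24) → Z = 2095/48
  (53/8, 0) → Z = 159/4

The minimum is at (53/8, 0). Substituting into each constraint, equality holds for (iv) and (vi); the remaining constraints have slack.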